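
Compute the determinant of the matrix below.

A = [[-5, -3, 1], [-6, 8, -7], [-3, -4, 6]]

det(A) = -223

Forward elimination:
R2 <- R2 - (6/5)*R1:  [     0   58/5  -41/5 ]
R3 <- R3 - (3/5)*R1:  [     0  -11/5   27/5 ]
R3 <- R3 - (-11/58)*R2:  [      0       0  223/58 ]
Upper-triangular form:
[ -5    -3       1 ]
[  0  58/5   -41/5 ]
[  0     0  223/58 ]
det(A) = (-1)^0 * (-5) * (58/5) * (223/58) = -223  (0 row swaps -> sign +1)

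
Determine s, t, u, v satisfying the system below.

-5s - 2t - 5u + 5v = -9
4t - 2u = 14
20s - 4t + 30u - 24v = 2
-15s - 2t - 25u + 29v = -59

(-1, 2, -3, -5)

Forward elimination on [A|b]:
R3 <- R3 - (-4)*R1:  [   0  -12   10   -4  -34 ]
R4 <- R4 - (3)*R1:  [   0    4  -10   14  -32 ]
R3 <- R3 - (-3)*R2:  [  0   0   4  -4   8 ]
R4 <- R4 - (1)*R2:  [   0    0   -8   14  -46 ]
R4 <- R4 - (-2)*R3:  [   0    0    0    6  -30 ]
Row echelon form:
[ -5  -2  -5   5  |   -9 ]
[  0   4  -2   0  |   14 ]
[  0   0   4  -4  |    8 ]
[  0   0   0   6  |  -30 ]
Back-substitution:
v = (-30) / 6 = -5
u = (8 - (-4)*(-5)) / 4 = -3
t = (14 - (-2)*(-3)) / 4 = 2
s = (-9 - (-2)*(2) - (-5)*(-3) - (5)*(-5)) / -5 = -1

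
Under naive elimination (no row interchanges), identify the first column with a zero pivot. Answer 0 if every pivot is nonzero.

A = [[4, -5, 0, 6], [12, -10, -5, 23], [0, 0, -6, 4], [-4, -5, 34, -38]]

first zero-pivot column = 0

Naive forward elimination:
R2 <- R2 - (3)*R1:  [  0   5  -5   5 ]
R4 <- R4 - (-1)*R1:  [   0  -10   34  -32 ]
R4 <- R4 - (-2)*R2:  [   0    0   24  -22 ]
R4 <- R4 - (-4)*R3:  [  0   0   0  -6 ]
All pivots nonzero; naive elimination completes without hitting a zero pivot.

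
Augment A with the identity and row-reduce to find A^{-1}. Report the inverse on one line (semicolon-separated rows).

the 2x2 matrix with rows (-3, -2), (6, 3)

Gauss-Jordan on [A | I]:
R1 <- (1/-3)*R1:  [    1   2/3  |  -1/3     0 ]
R2 <- R2 - (6)*R1:  [  0  -1  |   2   1 ]
R2 <- (1/-1)*R2:  [  0   1  |  -2  -1 ]
R1 <- R1 - (2/3)*R2:  [   1    0  |    1  2/3 ]
Right block of [I | A^{-1}] is the inverse:
[  1  2/3 ]
[ -2   -1 ]

inverse = [1 2/3; -2 -1]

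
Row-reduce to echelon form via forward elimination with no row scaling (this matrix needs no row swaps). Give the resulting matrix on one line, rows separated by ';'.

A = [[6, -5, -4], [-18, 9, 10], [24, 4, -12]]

Forward elimination:
R2 <- R2 - (-3)*R1:  [  0  -6  -2 ]
R3 <- R3 - (4)*R1:  [  0  24   4 ]
R3 <- R3 - (-4)*R2:  [  0   0  -4 ]
Row echelon form:
[ 6  -5  -4 ]
[ 0  -6  -2 ]
[ 0   0  -4 ]

REF = [6 -5 -4; 0 -6 -2; 0 0 -4]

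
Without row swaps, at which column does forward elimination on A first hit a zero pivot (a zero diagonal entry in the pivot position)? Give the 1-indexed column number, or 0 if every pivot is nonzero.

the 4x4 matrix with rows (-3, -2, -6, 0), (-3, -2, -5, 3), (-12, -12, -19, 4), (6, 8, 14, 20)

first zero-pivot column = 2

Naive forward elimination:
R2 <- R2 - (1)*R1:  [ 0  0  1  3 ]
R3 <- R3 - (4)*R1:  [  0  -4   5   4 ]
R4 <- R4 - (-2)*R1:  [  0   4   2  20 ]
Matrix at this point:
[ -3  -2  -6   0 ]
[  0   0   1   3 ]
[  0  -4   5   4 ]
[  0   4   2  20 ]
Pivot entry (2,2) is zero but row 3 has -4 in column 2 -> naive elimination stops; a row interchange (e.g. R2 <-> R3) would be required here.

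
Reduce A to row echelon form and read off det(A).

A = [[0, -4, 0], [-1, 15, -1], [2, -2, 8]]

Forward elimination:
R1 <-> R2   (pivot in column 1 was zero)
[ -1  15  -1 ]
[  0  -4   0 ]
[  2  -2   8 ]
R3 <- R3 - (-2)*R1:  [  0  28   6 ]
R3 <- R3 - (-7)*R2:  [ 0  0  6 ]
Upper-triangular form:
[ -1  15  -1 ]
[  0  -4   0 ]
[  0   0   6 ]
det(A) = (-1)^1 * (-1) * (-4) * (6) = -24  (1 row swap -> sign -1)

det(A) = -24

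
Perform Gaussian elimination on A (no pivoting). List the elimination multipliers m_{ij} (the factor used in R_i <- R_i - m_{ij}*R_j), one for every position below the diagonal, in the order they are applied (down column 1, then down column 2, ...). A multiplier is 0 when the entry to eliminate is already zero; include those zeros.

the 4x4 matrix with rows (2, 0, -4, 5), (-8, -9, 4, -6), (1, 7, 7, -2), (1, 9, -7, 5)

Forward elimination:
R2 <- R2 - (-4)*R1:  [   0   -9  -12   14 ]
R3 <- R3 - (1/2)*R1:  [    0     7     9  -9/2 ]
R4 <- R4 - (1/2)*R1:  [   0    9   -5  5/2 ]
R3 <- R3 - (-7/9)*R2:  [      0       0    -1/3  115/18 ]
R4 <- R4 - (-1)*R2:  [    0     0   -17  33/2 ]
R4 <- R4 - (51)*R3:  [      0       0       0  -928/3 ]
Multipliers (in order of application): m_{21} = -4, m_{31} = 1/2, m_{41} = 1/2, m_{32} = -7/9, m_{42} = -1, m_{43} = 51

multipliers: -4, 1/2, 1/2, -7/9, -1, 51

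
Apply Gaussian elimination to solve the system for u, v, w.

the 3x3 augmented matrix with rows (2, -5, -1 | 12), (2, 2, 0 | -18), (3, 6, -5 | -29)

Forward elimination on [A|b]:
R2 <- R2 - (1)*R1:  [   0    7    1  -30 ]
R3 <- R3 - (3/2)*R1:  [    0  27/2  -7/2   -47 ]
R3 <- R3 - (27/14)*R2:  [     0      0  -38/7   76/7 ]
Row echelon form:
[ 2  -5     -1  |    12 ]
[ 0   7      1  |   -30 ]
[ 0   0  -38/7  |  76/7 ]
Back-substitution:
w = (76/7) / (-38/7) = -2
v = (-30 - (1)*(-2)) / 7 = -4
u = (12 - (-5)*(-4) - (-1)*(-2)) / 2 = -5

(-5, -4, -2)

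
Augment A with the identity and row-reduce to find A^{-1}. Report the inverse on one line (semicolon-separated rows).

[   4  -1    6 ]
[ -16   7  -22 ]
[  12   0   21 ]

Gauss-Jordan on [A | I]:
R1 <- (1/4)*R1:  [    1  -1/4   3/2  |   1/4     0     0 ]
R2 <- R2 - (-16)*R1:  [ 0  3  2  |  4  1  0 ]
R3 <- R3 - (12)*R1:  [  0   3   3  |  -3   0   1 ]
R2 <- (1/3)*R2:  [   0    1  2/3  |  4/3  1/3    0 ]
R1 <- R1 - (-1/4)*R2:  [    1     0   5/3  |  7/12  1/12     0 ]
R3 <- R3 - (3)*R2:  [  0   0   1  |  -7  -1   1 ]
R1 <- R1 - (5/3)*R3:  [    1     0     0  |  49/4   7/4  -5/3 ]
R2 <- R2 - (2/3)*R3:  [    0     1     0  |     6     1  -2/3 ]
Right block of [I | A^{-1}] is the inverse:
[ 49/4  7/4  -5/3 ]
[    6    1  -2/3 ]
[   -7   -1     1 ]

inverse = [49/4 7/4 -5/3; 6 1 -2/3; -7 -1 1]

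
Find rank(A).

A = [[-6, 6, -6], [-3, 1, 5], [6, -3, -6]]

rank(A) = 2

Row reduction:
R2 <- R2 - (1/2)*R1:  [  0  -2   8 ]
R3 <- R3 - (-1)*R1:  [   0    3  -12 ]
R3 <- R3 - (-3/2)*R2:  [ 0  0  0 ]
Row echelon form:
[ -6   6  -6 ]
[  0  -2   8 ]
[  0   0   0 ]
Nonzero rows / pivot columns: 2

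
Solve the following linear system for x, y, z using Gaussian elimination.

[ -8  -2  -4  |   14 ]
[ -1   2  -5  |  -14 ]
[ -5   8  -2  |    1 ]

(-3, -1, 3)

Forward elimination on [A|b]:
R2 <- R2 - (1/8)*R1:  [     0    9/4   -9/2  -63/4 ]
R3 <- R3 - (5/8)*R1:  [     0   37/4    1/2  -31/4 ]
R3 <- R3 - (37/9)*R2:  [  0   0  19  57 ]
Row echelon form:
[ -8   -2    -4  |     14 ]
[  0  9/4  -9/2  |  -63/4 ]
[  0    0    19  |     57 ]
Back-substitution:
z = (57) / 19 = 3
y = (-63/4 - (-9/2)*(3)) / (9/4) = -1
x = (14 - (-2)*(-1) - (-4)*(3)) / -8 = -3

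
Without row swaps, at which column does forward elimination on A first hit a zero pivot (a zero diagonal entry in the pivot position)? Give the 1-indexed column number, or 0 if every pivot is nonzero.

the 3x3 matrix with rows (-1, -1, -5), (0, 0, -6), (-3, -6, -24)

first zero-pivot column = 2

Naive forward elimination:
R3 <- R3 - (3)*R1:  [  0  -3  -9 ]
Matrix at this point:
[ -1  -1  -5 ]
[  0   0  -6 ]
[  0  -3  -9 ]
Pivot entry (2,2) is zero but row 3 has -3 in column 2 -> naive elimination stops; a row interchange (e.g. R2 <-> R3) would be required here.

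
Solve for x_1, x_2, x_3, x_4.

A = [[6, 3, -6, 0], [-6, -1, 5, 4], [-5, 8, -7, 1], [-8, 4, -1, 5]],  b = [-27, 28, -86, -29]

Forward elimination on [A|b]:
R2 <- R2 - (-1)*R1:  [  0   2  -1   4   1 ]
R3 <- R3 - (-5/6)*R1:  [      0    21/2     -12       1  -217/2 ]
R4 <- R4 - (-4/3)*R1:  [   0    8   -9    5  -65 ]
R3 <- R3 - (21/4)*R2:  [      0       0   -27/4     -20  -455/4 ]
R4 <- R4 - (4)*R2:  [   0    0   -5  -11  -69 ]
R4 <- R4 - (20/27)*R3:  [      0       0       0  103/27  412/27 ]
Row echelon form:
[ 6  3     -6       0  |     -27 ]
[ 0  2     -1       4  |       1 ]
[ 0  0  -27/4     -20  |  -455/4 ]
[ 0  0      0  103/27  |  412/27 ]
Back-substitution:
x_4 = (412/27) / (103/27) = 4
x_3 = (-455/4 - (-20)*(4)) / (-27/4) = 5
x_2 = (1 - (-1)*(5) - (4)*(4)) / 2 = -5
x_1 = (-27 - (3)*(-5) - (-6)*(5)) / 6 = 3

(3, -5, 5, 4)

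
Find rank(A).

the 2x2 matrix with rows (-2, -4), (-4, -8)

Row reduction:
R2 <- R2 - (2)*R1:  [ 0  0 ]
Row echelon form:
[ -2  -4 ]
[  0   0 ]
Nonzero rows / pivot columns: 1

rank(A) = 1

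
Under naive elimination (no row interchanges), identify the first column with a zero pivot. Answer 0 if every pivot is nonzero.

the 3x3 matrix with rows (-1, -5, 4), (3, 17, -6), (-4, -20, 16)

Naive forward elimination:
R2 <- R2 - (-3)*R1:  [ 0  2  6 ]
R3 <- R3 - (4)*R1:  [ 0  0  0 ]
Matrix at this point:
[ -1  -5  4 ]
[  0   2  6 ]
[  0   0  0 ]
Pivot entry (3,3) in the last row is zero and there are no rows below to swap with -> zero pivot in column 3 (A is singular).

first zero-pivot column = 3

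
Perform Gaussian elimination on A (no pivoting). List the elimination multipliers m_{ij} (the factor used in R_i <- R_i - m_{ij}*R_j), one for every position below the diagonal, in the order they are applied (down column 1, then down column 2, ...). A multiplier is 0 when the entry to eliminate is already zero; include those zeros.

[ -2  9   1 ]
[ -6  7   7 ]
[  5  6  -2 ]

multipliers: 3, -5/2, -57/40

Forward elimination:
R2 <- R2 - (3)*R1:  [   0  -20    4 ]
R3 <- R3 - (-5/2)*R1:  [    0  57/2   1/2 ]
R3 <- R3 - (-57/40)*R2:  [    0     0  31/5 ]
Multipliers (in order of application): m_{21} = 3, m_{31} = -5/2, m_{32} = -57/40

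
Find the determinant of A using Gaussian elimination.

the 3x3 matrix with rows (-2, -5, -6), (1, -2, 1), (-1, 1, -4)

det(A) = -23

Forward elimination:
R2 <- R2 - (-1/2)*R1:  [    0  -9/2    -2 ]
R3 <- R3 - (1/2)*R1:  [   0  7/2   -1 ]
R3 <- R3 - (-7/9)*R2:  [     0      0  -23/9 ]
Upper-triangular form:
[ -2    -5     -6 ]
[  0  -9/2     -2 ]
[  0     0  -23/9 ]
det(A) = (-1)^0 * (-2) * (-9/2) * (-23/9) = -23  (0 row swaps -> sign +1)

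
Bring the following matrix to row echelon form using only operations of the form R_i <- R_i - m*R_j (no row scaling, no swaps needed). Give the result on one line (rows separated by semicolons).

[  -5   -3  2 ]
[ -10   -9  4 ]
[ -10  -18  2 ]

Forward elimination:
R2 <- R2 - (2)*R1:  [  0  -3   0 ]
R3 <- R3 - (2)*R1:  [   0  -12   -2 ]
R3 <- R3 - (4)*R2:  [  0   0  -2 ]
Row echelon form:
[ -5  -3   2 ]
[  0  -3   0 ]
[  0   0  -2 ]

REF = [-5 -3 2; 0 -3 0; 0 0 -2]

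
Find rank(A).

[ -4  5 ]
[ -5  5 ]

rank(A) = 2

Row reduction:
R2 <- R2 - (5/4)*R1:  [    0  -5/4 ]
Row echelon form:
[ -4     5 ]
[  0  -5/4 ]
Nonzero rows / pivot columns: 2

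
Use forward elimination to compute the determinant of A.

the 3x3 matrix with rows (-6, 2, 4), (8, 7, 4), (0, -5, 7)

Forward elimination:
R2 <- R2 - (-4/3)*R1:  [    0  29/3  28/3 ]
R3 <- R3 - (-15/29)*R2:  [      0       0  343/29 ]
Upper-triangular form:
[ -6     2       4 ]
[  0  29/3    28/3 ]
[  0     0  343/29 ]
det(A) = (-1)^0 * (-6) * (29/3) * (343/29) = -686  (0 row swaps -> sign +1)

det(A) = -686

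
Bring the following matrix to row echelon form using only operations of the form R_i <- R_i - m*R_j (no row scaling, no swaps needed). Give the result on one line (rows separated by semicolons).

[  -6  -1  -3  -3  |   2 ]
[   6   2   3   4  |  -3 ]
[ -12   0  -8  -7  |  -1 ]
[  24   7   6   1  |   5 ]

REF = [-6 -1 -3 -3 2; 0 1 0 1 -1; 0 0 -2 -3 -3; 0 0 0 -5 25]

Forward elimination:
R2 <- R2 - (-1)*R1:  [  0   1   0   1  -1 ]
R3 <- R3 - (2)*R1:  [  0   2  -2  -1  -5 ]
R4 <- R4 - (-4)*R1:  [   0    3   -6  -11   13 ]
R3 <- R3 - (2)*R2:  [  0   0  -2  -3  -3 ]
R4 <- R4 - (3)*R2:  [   0    0   -6  -14   16 ]
R4 <- R4 - (3)*R3:  [  0   0   0  -5  25 ]
Row echelon form:
[ -6  -1  -3  -3  |   2 ]
[  0   1   0   1  |  -1 ]
[  0   0  -2  -3  |  -3 ]
[  0   0   0  -5  |  25 ]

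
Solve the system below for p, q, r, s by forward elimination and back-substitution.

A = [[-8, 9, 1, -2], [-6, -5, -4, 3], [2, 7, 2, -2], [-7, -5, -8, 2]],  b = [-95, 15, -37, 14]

(5, -5, -2, 4)

Forward elimination on [A|b]:
R2 <- R2 - (3/4)*R1:  [     0  -47/4  -19/4    9/2  345/4 ]
R3 <- R3 - (-1/4)*R1:  [      0    37/4     9/4    -5/2  -243/4 ]
R4 <- R4 - (7/8)*R1:  [      0  -103/8   -71/8    15/4   777/8 ]
R3 <- R3 - (-37/47)*R2:  [      0       0  -70/47   49/47  336/47 ]
R4 <- R4 - (103/94)*R2:  [       0        0  -345/94  -111/94   123/47 ]
R4 <- R4 - (69/28)*R3:  [     0      0      0  -15/4    -15 ]
Row echelon form:
[ -8      9       1     -2  |     -95 ]
[  0  -47/4   -19/4    9/2  |   345/4 ]
[  0      0  -70/47  49/47  |  336/47 ]
[  0      0       0  -15/4  |     -15 ]
Back-substitution:
s = (-15) / (-15/4) = 4
r = (336/47 - (49/47)*(4)) / (-70/47) = -2
q = (345/4 - (-19/4)*(-2) - (9/2)*(4)) / (-47/4) = -5
p = (-95 - (9)*(-5) - (1)*(-2) - (-2)*(4)) / -8 = 5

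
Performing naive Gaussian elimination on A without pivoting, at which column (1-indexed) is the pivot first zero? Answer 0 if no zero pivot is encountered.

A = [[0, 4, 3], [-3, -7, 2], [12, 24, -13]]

Naive forward elimination:
Pivot entry (1,1) is zero but row 2 has -3 in column 1 -> naive elimination stops; a row interchange (e.g. R1 <-> R2) would be required here.

first zero-pivot column = 1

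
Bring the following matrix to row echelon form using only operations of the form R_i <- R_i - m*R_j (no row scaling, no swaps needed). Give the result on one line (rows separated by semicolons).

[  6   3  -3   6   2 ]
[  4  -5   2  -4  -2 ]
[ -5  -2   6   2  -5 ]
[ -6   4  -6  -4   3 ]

Forward elimination:
R2 <- R2 - (2/3)*R1:  [     0     -7      4     -8  -10/3 ]
R3 <- R3 - (-5/6)*R1:  [     0    1/2    7/2      7  -10/3 ]
R4 <- R4 - (-1)*R1:  [  0   7  -9   2   5 ]
R3 <- R3 - (-1/14)*R2:  [     0      0  53/14   45/7  -25/7 ]
R4 <- R4 - (-1)*R2:  [   0    0   -5   -6  5/3 ]
R4 <- R4 - (-70/53)*R3:  [        0         0         0    132/53  -485/159 ]
Row echelon form:
[ 6   3     -3       6         2 ]
[ 0  -7      4      -8     -10/3 ]
[ 0   0  53/14    45/7     -25/7 ]
[ 0   0      0  132/53  -485/159 ]

REF = [6 3 -3 6 2; 0 -7 4 -8 -10/3; 0 0 53/14 45/7 -25/7; 0 0 0 132/53 -485/159]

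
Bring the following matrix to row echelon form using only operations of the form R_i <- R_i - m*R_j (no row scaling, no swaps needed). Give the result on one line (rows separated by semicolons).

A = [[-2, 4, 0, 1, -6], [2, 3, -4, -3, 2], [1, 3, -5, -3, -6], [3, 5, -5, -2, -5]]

Forward elimination:
R2 <- R2 - (-1)*R1:  [  0   7  -4  -2  -4 ]
R3 <- R3 - (-1/2)*R1:  [    0     5    -5  -5/2    -9 ]
R4 <- R4 - (-3/2)*R1:  [    0    11    -5  -1/2   -14 ]
R3 <- R3 - (5/7)*R2:  [      0       0   -15/7  -15/14   -43/7 ]
R4 <- R4 - (11/7)*R2:  [     0      0    9/7  37/14  -54/7 ]
R4 <- R4 - (-3/5)*R3:  [     0      0      0      2  -57/5 ]
Row echelon form:
[ -2  4      0       1     -6 ]
[  0  7     -4      -2     -4 ]
[  0  0  -15/7  -15/14  -43/7 ]
[  0  0      0       2  -57/5 ]

REF = [-2 4 0 1 -6; 0 7 -4 -2 -4; 0 0 -15/7 -15/14 -43/7; 0 0 0 2 -57/5]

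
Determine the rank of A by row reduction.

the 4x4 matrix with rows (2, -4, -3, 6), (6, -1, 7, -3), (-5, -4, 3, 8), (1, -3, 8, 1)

Row reduction:
R2 <- R2 - (3)*R1:  [   0   11   16  -21 ]
R3 <- R3 - (-5/2)*R1:  [    0   -14  -9/2    23 ]
R4 <- R4 - (1/2)*R1:  [    0    -1  19/2    -2 ]
R3 <- R3 - (-14/11)*R2:  [      0       0  349/22  -41/11 ]
R4 <- R4 - (-1/11)*R2:  [      0       0  241/22  -43/11 ]
R4 <- R4 - (241/349)*R3:  [        0         0         0  -466/349 ]
Row echelon form:
[ 2  -4      -3         6 ]
[ 0  11      16       -21 ]
[ 0   0  349/22    -41/11 ]
[ 0   0       0  -466/349 ]
Nonzero rows / pivot columns: 4

rank(A) = 4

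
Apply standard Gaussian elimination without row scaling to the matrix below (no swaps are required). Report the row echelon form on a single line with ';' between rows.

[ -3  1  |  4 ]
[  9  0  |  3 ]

Forward elimination:
R2 <- R2 - (-3)*R1:  [  0   3  15 ]
Row echelon form:
[ -3  1  |   4 ]
[  0  3  |  15 ]

REF = [-3 1 4; 0 3 15]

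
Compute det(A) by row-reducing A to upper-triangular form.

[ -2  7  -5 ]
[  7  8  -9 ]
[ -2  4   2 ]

det(A) = -296

Forward elimination:
R2 <- R2 - (-7/2)*R1:  [     0   65/2  -53/2 ]
R3 <- R3 - (1)*R1:  [  0  -3   7 ]
R3 <- R3 - (-6/65)*R2:  [      0       0  296/65 ]
Upper-triangular form:
[ -2     7      -5 ]
[  0  65/2   -53/2 ]
[  0     0  296/65 ]
det(A) = (-1)^0 * (-2) * (65/2) * (296/65) = -296  (0 row swaps -> sign +1)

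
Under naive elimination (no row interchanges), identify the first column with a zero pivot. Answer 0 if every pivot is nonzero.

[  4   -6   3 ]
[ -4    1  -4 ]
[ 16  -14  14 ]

first zero-pivot column = 3

Naive forward elimination:
R2 <- R2 - (-1)*R1:  [  0  -5  -1 ]
R3 <- R3 - (4)*R1:  [  0  10   2 ]
R3 <- R3 - (-2)*R2:  [ 0  0  0 ]
Matrix at this point:
[ 4  -6   3 ]
[ 0  -5  -1 ]
[ 0   0   0 ]
Pivot entry (3,3) in the last row is zero and there are no rows below to swap with -> zero pivot in column 3 (A is singular).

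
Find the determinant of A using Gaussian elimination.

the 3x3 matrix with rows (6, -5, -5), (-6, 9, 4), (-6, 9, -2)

Forward elimination:
R2 <- R2 - (-1)*R1:  [  0   4  -1 ]
R3 <- R3 - (-1)*R1:  [  0   4  -7 ]
R3 <- R3 - (1)*R2:  [  0   0  -6 ]
Upper-triangular form:
[ 6  -5  -5 ]
[ 0   4  -1 ]
[ 0   0  -6 ]
det(A) = (-1)^0 * (6) * (4) * (-6) = -144  (0 row swaps -> sign +1)

det(A) = -144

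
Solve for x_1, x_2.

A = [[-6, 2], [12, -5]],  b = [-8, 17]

Forward elimination on [A|b]:
R2 <- R2 - (-2)*R1:  [  0  -1   1 ]
Row echelon form:
[ -6   2  |  -8 ]
[  0  -1  |   1 ]
Back-substitution:
x_2 = (1) / -1 = -1
x_1 = (-8 - (2)*(-1)) / -6 = 1

(1, -1)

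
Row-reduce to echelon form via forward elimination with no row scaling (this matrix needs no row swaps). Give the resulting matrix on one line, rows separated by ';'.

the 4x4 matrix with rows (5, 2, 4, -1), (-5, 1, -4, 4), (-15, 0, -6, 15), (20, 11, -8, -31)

Forward elimination:
R2 <- R2 - (-1)*R1:  [ 0  3  0  3 ]
R3 <- R3 - (-3)*R1:  [  0   6   6  12 ]
R4 <- R4 - (4)*R1:  [   0    3  -24  -27 ]
R3 <- R3 - (2)*R2:  [ 0  0  6  6 ]
R4 <- R4 - (1)*R2:  [   0    0  -24  -30 ]
R4 <- R4 - (-4)*R3:  [  0   0   0  -6 ]
Row echelon form:
[ 5  2  4  -1 ]
[ 0  3  0   3 ]
[ 0  0  6   6 ]
[ 0  0  0  -6 ]

REF = [5 2 4 -1; 0 3 0 3; 0 0 6 6; 0 0 0 -6]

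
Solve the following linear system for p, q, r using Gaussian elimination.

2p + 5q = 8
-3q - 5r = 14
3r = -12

Forward elimination on [A|b]:
Row echelon form:
[ 2   5   0  |    8 ]
[ 0  -3  -5  |   14 ]
[ 0   0   3  |  -12 ]
Back-substitution:
r = (-12) / 3 = -4
q = (14 - (-5)*(-4)) / -3 = 2
p = (8 - (5)*(2)) / 2 = -1

(-1, 2, -4)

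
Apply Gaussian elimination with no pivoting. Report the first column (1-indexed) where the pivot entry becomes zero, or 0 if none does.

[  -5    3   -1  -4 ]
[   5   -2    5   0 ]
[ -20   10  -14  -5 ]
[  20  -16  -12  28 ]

Naive forward elimination:
R2 <- R2 - (-1)*R1:  [  0   1   4  -4 ]
R3 <- R3 - (4)*R1:  [   0   -2  -10   11 ]
R4 <- R4 - (-4)*R1:  [   0   -4  -16   12 ]
R3 <- R3 - (-2)*R2:  [  0   0  -2   3 ]
R4 <- R4 - (-4)*R2:  [  0   0   0  -4 ]
All pivots nonzero; naive elimination completes without hitting a zero pivot.

first zero-pivot column = 0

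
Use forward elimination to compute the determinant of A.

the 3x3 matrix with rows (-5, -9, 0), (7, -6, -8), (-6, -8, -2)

det(A) = -298

Forward elimination:
R2 <- R2 - (-7/5)*R1:  [     0  -93/5     -8 ]
R3 <- R3 - (6/5)*R1:  [    0  14/5    -2 ]
R3 <- R3 - (-14/93)*R2:  [       0        0  -298/93 ]
Upper-triangular form:
[ -5     -9        0 ]
[  0  -93/5       -8 ]
[  0      0  -298/93 ]
det(A) = (-1)^0 * (-5) * (-93/5) * (-298/93) = -298  (0 row swaps -> sign +1)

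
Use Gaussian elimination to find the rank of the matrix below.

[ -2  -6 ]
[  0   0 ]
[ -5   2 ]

rank(A) = 2

Row reduction:
R3 <- R3 - (5/2)*R1:  [  0  17 ]
R2 <-> R3   (pivot in column 2 was zero)
[ -2  -6 ]
[  0  17 ]
[  0   0 ]
Row echelon form:
[ -2  -6 ]
[  0  17 ]
[  0   0 ]
Nonzero rows / pivot columns: 2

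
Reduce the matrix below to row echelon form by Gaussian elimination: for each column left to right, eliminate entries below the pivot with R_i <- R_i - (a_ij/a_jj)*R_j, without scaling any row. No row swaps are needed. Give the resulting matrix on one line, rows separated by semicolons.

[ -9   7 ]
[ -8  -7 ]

Forward elimination:
R2 <- R2 - (8/9)*R1:  [      0  -119/9 ]
Row echelon form:
[ -9       7 ]
[  0  -119/9 ]

REF = [-9 7; 0 -119/9]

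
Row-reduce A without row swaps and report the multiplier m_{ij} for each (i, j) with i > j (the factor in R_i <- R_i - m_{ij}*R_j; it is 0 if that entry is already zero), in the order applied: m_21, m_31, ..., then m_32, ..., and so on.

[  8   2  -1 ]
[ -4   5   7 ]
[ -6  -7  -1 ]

multipliers: -1/2, -3/4, -11/12

Forward elimination:
R2 <- R2 - (-1/2)*R1:  [    0     6  13/2 ]
R3 <- R3 - (-3/4)*R1:  [     0  -11/2   -7/4 ]
R3 <- R3 - (-11/12)*R2:  [      0       0  101/24 ]
Multipliers (in order of application): m_{21} = -1/2, m_{31} = -3/4, m_{32} = -11/12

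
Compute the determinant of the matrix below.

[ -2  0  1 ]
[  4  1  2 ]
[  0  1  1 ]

Forward elimination:
R2 <- R2 - (-2)*R1:  [ 0  1  4 ]
R3 <- R3 - (1)*R2:  [  0   0  -3 ]
Upper-triangular form:
[ -2  0   1 ]
[  0  1   4 ]
[  0  0  -3 ]
det(A) = (-1)^0 * (-2) * (1) * (-3) = 6  (0 row swaps -> sign +1)

det(A) = 6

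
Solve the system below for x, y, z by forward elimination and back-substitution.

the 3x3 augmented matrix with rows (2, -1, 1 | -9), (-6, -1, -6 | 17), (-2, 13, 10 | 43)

(-5, 1, 2)

Forward elimination on [A|b]:
R2 <- R2 - (-3)*R1:  [   0   -4   -3  -10 ]
R3 <- R3 - (-1)*R1:  [  0  12  11  34 ]
R3 <- R3 - (-3)*R2:  [ 0  0  2  4 ]
Row echelon form:
[ 2  -1   1  |   -9 ]
[ 0  -4  -3  |  -10 ]
[ 0   0   2  |    4 ]
Back-substitution:
z = (4) / 2 = 2
y = (-10 - (-3)*(2)) / -4 = 1
x = (-9 - (-1)*(1) - (1)*(2)) / 2 = -5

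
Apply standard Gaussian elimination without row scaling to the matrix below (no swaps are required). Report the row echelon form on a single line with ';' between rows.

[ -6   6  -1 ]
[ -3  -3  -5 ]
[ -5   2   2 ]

REF = [-6 6 -1; 0 -6 -9/2; 0 0 61/12]

Forward elimination:
R2 <- R2 - (1/2)*R1:  [    0    -6  -9/2 ]
R3 <- R3 - (5/6)*R1:  [    0    -3  17/6 ]
R3 <- R3 - (1/2)*R2:  [     0      0  61/12 ]
Row echelon form:
[ -6   6     -1 ]
[  0  -6   -9/2 ]
[  0   0  61/12 ]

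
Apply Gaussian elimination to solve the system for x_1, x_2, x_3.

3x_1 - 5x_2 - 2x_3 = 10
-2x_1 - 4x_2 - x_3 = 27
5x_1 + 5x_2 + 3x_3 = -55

(-5, -3, -5)

Forward elimination on [A|b]:
R2 <- R2 - (-2/3)*R1:  [     0  -22/3   -7/3  101/3 ]
R3 <- R3 - (5/3)*R1:  [      0    40/3    19/3  -215/3 ]
R3 <- R3 - (-20/11)*R2:  [       0        0    23/11  -115/11 ]
Row echelon form:
[ 3     -5     -2  |       10 ]
[ 0  -22/3   -7/3  |    101/3 ]
[ 0      0  23/11  |  -115/11 ]
Back-substitution:
x_3 = (-115/11) / (23/11) = -5
x_2 = (101/3 - (-7/3)*(-5)) / (-22/3) = -3
x_1 = (10 - (-5)*(-3) - (-2)*(-5)) / 3 = -5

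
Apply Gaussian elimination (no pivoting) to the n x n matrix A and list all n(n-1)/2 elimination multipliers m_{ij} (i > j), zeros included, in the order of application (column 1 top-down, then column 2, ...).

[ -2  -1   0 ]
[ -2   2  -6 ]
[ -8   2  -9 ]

multipliers: 1, 4, 2

Forward elimination:
R2 <- R2 - (1)*R1:  [  0   3  -6 ]
R3 <- R3 - (4)*R1:  [  0   6  -9 ]
R3 <- R3 - (2)*R2:  [ 0  0  3 ]
Multipliers (in order of application): m_{21} = 1, m_{31} = 4, m_{32} = 2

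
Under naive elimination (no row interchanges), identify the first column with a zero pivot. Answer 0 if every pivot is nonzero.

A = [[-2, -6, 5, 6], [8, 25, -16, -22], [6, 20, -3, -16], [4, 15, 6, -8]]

Naive forward elimination:
R2 <- R2 - (-4)*R1:  [ 0  1  4  2 ]
R3 <- R3 - (-3)*R1:  [  0   2  12   2 ]
R4 <- R4 - (-2)*R1:  [  0   3  16   4 ]
R3 <- R3 - (2)*R2:  [  0   0   4  -2 ]
R4 <- R4 - (3)*R2:  [  0   0   4  -2 ]
R4 <- R4 - (1)*R3:  [ 0  0  0  0 ]
Matrix at this point:
[ -2  -6  5   6 ]
[  0   1  4   2 ]
[  0   0  4  -2 ]
[  0   0  0   0 ]
Pivot entry (4,4) in the last row is zero and there are no rows below to swap with -> zero pivot in column 4 (A is singular).

first zero-pivot column = 4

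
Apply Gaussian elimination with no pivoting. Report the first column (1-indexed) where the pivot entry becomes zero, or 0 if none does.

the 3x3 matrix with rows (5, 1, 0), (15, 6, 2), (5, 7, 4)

Naive forward elimination:
R2 <- R2 - (3)*R1:  [ 0  3  2 ]
R3 <- R3 - (1)*R1:  [ 0  6  4 ]
R3 <- R3 - (2)*R2:  [ 0  0  0 ]
Matrix at this point:
[ 5  1  0 ]
[ 0  3  2 ]
[ 0  0  0 ]
Pivot entry (3,3) in the last row is zero and there are no rows below to swap with -> zero pivot in column 3 (A is singular).

first zero-pivot column = 3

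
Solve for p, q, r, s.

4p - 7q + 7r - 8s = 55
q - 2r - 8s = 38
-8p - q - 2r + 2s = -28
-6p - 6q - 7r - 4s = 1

Forward elimination on [A|b]:
R3 <- R3 - (-2)*R1:  [   0  -15   12  -14   82 ]
R4 <- R4 - (-3/2)*R1:  [     0  -33/2    7/2    -16  167/2 ]
R3 <- R3 - (-15)*R2:  [    0     0   -18  -134   652 ]
R4 <- R4 - (-33/2)*R2:  [      0       0   -59/2    -148  1421/2 ]
R4 <- R4 - (59/36)*R3:  [        0         0         0   1289/18  -6445/18 ]
Row echelon form:
[ 4  -7    7       -8  |        55 ]
[ 0   1   -2       -8  |        38 ]
[ 0   0  -18     -134  |       652 ]
[ 0   0    0  1289/18  |  -6445/18 ]
Back-substitution:
s = (-6445/18) / (1289/18) = -5
r = (652 - (-134)*(-5)) / -18 = 1
q = (38 - (-2)*(1) - (-8)*(-5)) / 1 = 0
p = (55 - (-7)*(0) - (7)*(1) - (-8)*(-5)) / 4 = 2

(2, 0, 1, -5)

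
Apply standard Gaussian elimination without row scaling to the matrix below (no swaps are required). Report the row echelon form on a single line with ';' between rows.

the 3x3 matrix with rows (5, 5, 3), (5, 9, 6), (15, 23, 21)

Forward elimination:
R2 <- R2 - (1)*R1:  [ 0  4  3 ]
R3 <- R3 - (3)*R1:  [  0   8  12 ]
R3 <- R3 - (2)*R2:  [ 0  0  6 ]
Row echelon form:
[ 5  5  3 ]
[ 0  4  3 ]
[ 0  0  6 ]

REF = [5 5 3; 0 4 3; 0 0 6]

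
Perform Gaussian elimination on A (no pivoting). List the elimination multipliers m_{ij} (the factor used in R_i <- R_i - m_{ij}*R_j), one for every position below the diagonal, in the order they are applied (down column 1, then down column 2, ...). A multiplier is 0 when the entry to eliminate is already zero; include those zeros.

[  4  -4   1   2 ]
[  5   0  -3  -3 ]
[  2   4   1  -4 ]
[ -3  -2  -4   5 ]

multipliers: 5/4, 1/2, -3/4, 6/5, -1, -75/56

Forward elimination:
R2 <- R2 - (5/4)*R1:  [     0      5  -17/4  -11/2 ]
R3 <- R3 - (1/2)*R1:  [   0    6  1/2   -5 ]
R4 <- R4 - (-3/4)*R1:  [     0     -5  -13/4   13/2 ]
R3 <- R3 - (6/5)*R2:  [    0     0  28/5   8/5 ]
R4 <- R4 - (-1)*R2:  [     0      0  -15/2      1 ]
R4 <- R4 - (-75/56)*R3:  [    0     0     0  22/7 ]
Multipliers (in order of application): m_{21} = 5/4, m_{31} = 1/2, m_{41} = -3/4, m_{32} = 6/5, m_{42} = -1, m_{43} = -75/56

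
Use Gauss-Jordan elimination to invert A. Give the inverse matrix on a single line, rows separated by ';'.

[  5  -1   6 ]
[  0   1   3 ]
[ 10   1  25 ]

Gauss-Jordan on [A | I]:
R1 <- (1/5)*R1:  [    1  -1/5   6/5  |   1/5     0     0 ]
R3 <- R3 - (10)*R1:  [  0   3  13  |  -2   0   1 ]
R1 <- R1 - (-1/5)*R2:  [   1    0  9/5  |  1/5  1/5    0 ]
R3 <- R3 - (3)*R2:  [  0   0   4  |  -2  -3   1 ]
R3 <- (1/4)*R3:  [    0     0     1  |  -1/2  -3/4   1/4 ]
R1 <- R1 - (9/5)*R3:  [     1      0      0  |  11/10  31/20  -9/20 ]
R2 <- R2 - (3)*R3:  [    0     1     0  |   3/2  13/4  -3/4 ]
Right block of [I | A^{-1}] is the inverse:
[ 11/10  31/20  -9/20 ]
[   3/2   13/4   -3/4 ]
[  -1/2   -3/4    1/4 ]

inverse = [11/10 31/20 -9/20; 3/2 13/4 -3/4; -1/2 -3/4 1/4]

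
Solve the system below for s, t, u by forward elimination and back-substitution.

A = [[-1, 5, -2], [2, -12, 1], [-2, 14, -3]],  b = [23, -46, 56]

Forward elimination on [A|b]:
R2 <- R2 - (-2)*R1:  [  0  -2  -3   0 ]
R3 <- R3 - (2)*R1:  [  0   4   1  10 ]
R3 <- R3 - (-2)*R2:  [  0   0  -5  10 ]
Row echelon form:
[ -1   5  -2  |  23 ]
[  0  -2  -3  |   0 ]
[  0   0  -5  |  10 ]
Back-substitution:
u = (10) / -5 = -2
t = (0 - (-3)*(-2)) / -2 = 3
s = (23 - (5)*(3) - (-2)*(-2)) / -1 = -4

(-4, 3, -2)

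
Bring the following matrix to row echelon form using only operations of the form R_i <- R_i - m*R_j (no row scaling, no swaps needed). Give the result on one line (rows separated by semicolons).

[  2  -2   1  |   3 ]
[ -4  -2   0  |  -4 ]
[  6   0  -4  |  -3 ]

REF = [2 -2 1 3; 0 -6 2 2; 0 0 -5 -10]

Forward elimination:
R2 <- R2 - (-2)*R1:  [  0  -6   2   2 ]
R3 <- R3 - (3)*R1:  [   0    6   -7  -12 ]
R3 <- R3 - (-1)*R2:  [   0    0   -5  -10 ]
Row echelon form:
[ 2  -2   1  |    3 ]
[ 0  -6   2  |    2 ]
[ 0   0  -5  |  -10 ]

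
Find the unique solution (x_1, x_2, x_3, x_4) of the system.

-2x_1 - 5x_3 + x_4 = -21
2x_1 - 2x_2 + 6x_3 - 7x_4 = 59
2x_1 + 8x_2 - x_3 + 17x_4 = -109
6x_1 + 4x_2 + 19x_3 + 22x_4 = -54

(-2, -2, 4, -5)

Forward elimination on [A|b]:
R2 <- R2 - (-1)*R1:  [  0  -2   1  -6  38 ]
R3 <- R3 - (-1)*R1:  [    0     8    -6    18  -130 ]
R4 <- R4 - (-3)*R1:  [    0     4     4    25  -117 ]
R3 <- R3 - (-4)*R2:  [  0   0  -2  -6  22 ]
R4 <- R4 - (-2)*R2:  [   0    0    6   13  -41 ]
R4 <- R4 - (-3)*R3:  [  0   0   0  -5  25 ]
Row echelon form:
[ -2   0  -5   1  |  -21 ]
[  0  -2   1  -6  |   38 ]
[  0   0  -2  -6  |   22 ]
[  0   0   0  -5  |   25 ]
Back-substitution:
x_4 = (25) / -5 = -5
x_3 = (22 - (-6)*(-5)) / -2 = 4
x_2 = (38 - (1)*(4) - (-6)*(-5)) / -2 = -2
x_1 = (-21 - (-5)*(4) - (1)*(-5)) / -2 = -2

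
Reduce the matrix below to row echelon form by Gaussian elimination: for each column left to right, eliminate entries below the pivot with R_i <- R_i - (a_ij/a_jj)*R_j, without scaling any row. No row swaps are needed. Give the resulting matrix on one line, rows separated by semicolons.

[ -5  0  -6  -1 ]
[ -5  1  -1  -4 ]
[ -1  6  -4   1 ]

Forward elimination:
R2 <- R2 - (1)*R1:  [  0   1   5  -3 ]
R3 <- R3 - (1/5)*R1:  [     0      6  -14/5    6/5 ]
R3 <- R3 - (6)*R2:  [      0       0  -164/5    96/5 ]
Row echelon form:
[ -5  0      -6    -1 ]
[  0  1       5    -3 ]
[  0  0  -164/5  96/5 ]

REF = [-5 0 -6 -1; 0 1 5 -3; 0 0 -164/5 96/5]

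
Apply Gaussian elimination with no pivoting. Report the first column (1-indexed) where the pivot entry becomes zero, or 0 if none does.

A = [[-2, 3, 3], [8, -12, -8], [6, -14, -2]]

Naive forward elimination:
R2 <- R2 - (-4)*R1:  [ 0  0  4 ]
R3 <- R3 - (-3)*R1:  [  0  -5   7 ]
Matrix at this point:
[ -2   3  3 ]
[  0   0  4 ]
[  0  -5  7 ]
Pivot entry (2,2) is zero but row 3 has -5 in column 2 -> naive elimination stops; a row interchange (e.g. R2 <-> R3) would be required here.

first zero-pivot column = 2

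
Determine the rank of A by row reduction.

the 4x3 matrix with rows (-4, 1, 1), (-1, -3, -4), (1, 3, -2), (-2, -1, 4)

rank(A) = 3

Row reduction:
R2 <- R2 - (1/4)*R1:  [     0  -13/4  -17/4 ]
R3 <- R3 - (-1/4)*R1:  [    0  13/4  -7/4 ]
R4 <- R4 - (1/2)*R1:  [    0  -3/2   7/2 ]
R3 <- R3 - (-1)*R2:  [  0   0  -6 ]
R4 <- R4 - (6/13)*R2:  [     0      0  71/13 ]
R4 <- R4 - (-71/78)*R3:  [ 0  0  0 ]
Row echelon form:
[ -4      1      1 ]
[  0  -13/4  -17/4 ]
[  0      0     -6 ]
[  0      0      0 ]
Nonzero rows / pivot columns: 3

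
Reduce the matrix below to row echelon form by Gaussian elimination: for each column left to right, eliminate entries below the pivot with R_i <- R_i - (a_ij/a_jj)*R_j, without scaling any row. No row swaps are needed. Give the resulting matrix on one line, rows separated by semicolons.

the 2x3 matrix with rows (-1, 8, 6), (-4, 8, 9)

REF = [-1 8 6; 0 -24 -15]

Forward elimination:
R2 <- R2 - (4)*R1:  [   0  -24  -15 ]
Row echelon form:
[ -1    8    6 ]
[  0  -24  -15 ]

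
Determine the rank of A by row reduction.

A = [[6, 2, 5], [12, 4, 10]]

Row reduction:
R2 <- R2 - (2)*R1:  [ 0  0  0 ]
Row echelon form:
[ 6  2  5 ]
[ 0  0  0 ]
Nonzero rows / pivot columns: 1

rank(A) = 1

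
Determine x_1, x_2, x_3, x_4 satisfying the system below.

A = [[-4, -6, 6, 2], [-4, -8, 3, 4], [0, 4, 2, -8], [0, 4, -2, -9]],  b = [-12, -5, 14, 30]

(1, -3, -3, -4)

Forward elimination on [A|b]:
R2 <- R2 - (1)*R1:  [  0  -2  -3   2   7 ]
R3 <- R3 - (-2)*R2:  [  0   0  -4  -4  28 ]
R4 <- R4 - (-2)*R2:  [  0   0  -8  -5  44 ]
R4 <- R4 - (2)*R3:  [   0    0    0    3  -12 ]
Row echelon form:
[ -4  -6   6   2  |  -12 ]
[  0  -2  -3   2  |    7 ]
[  0   0  -4  -4  |   28 ]
[  0   0   0   3  |  -12 ]
Back-substitution:
x_4 = (-12) / 3 = -4
x_3 = (28 - (-4)*(-4)) / -4 = -3
x_2 = (7 - (-3)*(-3) - (2)*(-4)) / -2 = -3
x_1 = (-12 - (-6)*(-3) - (6)*(-3) - (2)*(-4)) / -4 = 1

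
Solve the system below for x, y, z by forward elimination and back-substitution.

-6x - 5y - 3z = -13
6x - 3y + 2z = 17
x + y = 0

(1, -1, 4)

Forward elimination on [A|b]:
R2 <- R2 - (-1)*R1:  [  0  -8  -1   4 ]
R3 <- R3 - (-1/6)*R1:  [     0    1/6   -1/2  -13/6 ]
R3 <- R3 - (-1/48)*R2:  [      0       0  -25/48  -25/12 ]
Row echelon form:
[ -6  -5      -3  |     -13 ]
[  0  -8      -1  |       4 ]
[  0   0  -25/48  |  -25/12 ]
Back-substitution:
z = (-25/12) / (-25/48) = 4
y = (4 - (-1)*(4)) / -8 = -1
x = (-13 - (-5)*(-1) - (-3)*(4)) / -6 = 1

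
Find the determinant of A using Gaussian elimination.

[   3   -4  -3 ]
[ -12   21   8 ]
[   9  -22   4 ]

Forward elimination:
R2 <- R2 - (-4)*R1:  [  0   5  -4 ]
R3 <- R3 - (3)*R1:  [   0  -10   13 ]
R3 <- R3 - (-2)*R2:  [ 0  0  5 ]
Upper-triangular form:
[ 3  -4  -3 ]
[ 0   5  -4 ]
[ 0   0   5 ]
det(A) = (-1)^0 * (3) * (5) * (5) = 75  (0 row swaps -> sign +1)

det(A) = 75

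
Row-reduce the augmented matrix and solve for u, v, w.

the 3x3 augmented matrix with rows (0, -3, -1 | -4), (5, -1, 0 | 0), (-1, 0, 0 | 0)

Forward elimination on [A|b]:
R1 <-> R2   (pivot in column 1 was zero)
[  5  -1   0   0 ]
[  0  -3  -1  -4 ]
[ -1   0   0   0 ]
R3 <- R3 - (-1/5)*R1:  [    0  -1/5     0     0 ]
R3 <- R3 - (1/15)*R2:  [    0     0  1/15  4/15 ]
Row echelon form:
[ 5  -1     0  |     0 ]
[ 0  -3    -1  |    -4 ]
[ 0   0  1/15  |  4/15 ]
Back-substitution:
w = (4/15) / (1/15) = 4
v = (-4 - (-1)*(4)) / -3 = 0
u = (0 - (-1)*(0)) / 5 = 0

(0, 0, 4)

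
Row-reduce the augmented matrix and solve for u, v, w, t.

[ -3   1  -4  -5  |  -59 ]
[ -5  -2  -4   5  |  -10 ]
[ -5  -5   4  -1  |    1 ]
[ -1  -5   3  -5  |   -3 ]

(5, -3, 4, 5)

Forward elimination on [A|b]:
R2 <- R2 - (5/3)*R1:  [     0  -11/3    8/3   40/3  265/3 ]
R3 <- R3 - (5/3)*R1:  [     0  -20/3   32/3   22/3  298/3 ]
R4 <- R4 - (1/3)*R1:  [     0  -16/3   13/3  -10/3   50/3 ]
R3 <- R3 - (20/11)*R2:  [       0        0    64/11  -186/11  -674/11 ]
R4 <- R4 - (16/11)*R2:  [        0         0      5/11   -250/11  -1230/11 ]
R4 <- R4 - (5/64)*R3:  [        0         0         0   -685/32  -3425/32 ]
Row echelon form:
[ -3      1     -4       -5  |       -59 ]
[  0  -11/3    8/3     40/3  |     265/3 ]
[  0      0  64/11  -186/11  |   -674/11 ]
[  0      0      0  -685/32  |  -3425/32 ]
Back-substitution:
t = (-3425/32) / (-685/32) = 5
w = (-674/11 - (-186/11)*(5)) / (64/11) = 4
v = (265/3 - (8/3)*(4) - (40/3)*(5)) / (-11/3) = -3
u = (-59 - (1)*(-3) - (-4)*(4) - (-5)*(5)) / -3 = 5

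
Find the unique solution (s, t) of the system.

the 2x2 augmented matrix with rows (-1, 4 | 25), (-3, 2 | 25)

(-5, 5)

Forward elimination on [A|b]:
R2 <- R2 - (3)*R1:  [   0  -10  -50 ]
Row echelon form:
[ -1    4  |   25 ]
[  0  -10  |  -50 ]
Back-substitution:
t = (-50) / -10 = 5
s = (25 - (4)*(5)) / -1 = -5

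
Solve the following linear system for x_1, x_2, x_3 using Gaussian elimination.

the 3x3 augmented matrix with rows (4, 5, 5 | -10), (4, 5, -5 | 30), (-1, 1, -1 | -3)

(5, -2, -4)

Forward elimination on [A|b]:
R2 <- R2 - (1)*R1:  [   0    0  -10   40 ]
R3 <- R3 - (-1/4)*R1:  [     0    9/4    1/4  -11/2 ]
R2 <-> R3   (pivot in column 2 was zero)
[ 4    5    5    -10 ]
[ 0  9/4  1/4  -11/2 ]
[ 0    0  -10     40 ]
Row echelon form:
[ 4    5    5  |    -10 ]
[ 0  9/4  1/4  |  -11/2 ]
[ 0    0  -10  |     40 ]
Back-substitution:
x_3 = (40) / -10 = -4
x_2 = (-11/2 - (1/4)*(-4)) / (9/4) = -2
x_1 = (-10 - (5)*(-2) - (5)*(-4)) / 4 = 5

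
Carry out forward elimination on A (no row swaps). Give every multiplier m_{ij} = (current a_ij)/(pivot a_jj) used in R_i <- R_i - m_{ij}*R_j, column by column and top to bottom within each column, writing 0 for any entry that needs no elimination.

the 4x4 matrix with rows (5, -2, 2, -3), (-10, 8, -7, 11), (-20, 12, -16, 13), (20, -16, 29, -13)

Forward elimination:
R2 <- R2 - (-2)*R1:  [  0   4  -3   5 ]
R3 <- R3 - (-4)*R1:  [  0   4  -8   1 ]
R4 <- R4 - (4)*R1:  [  0  -8  21  -1 ]
R3 <- R3 - (1)*R2:  [  0   0  -5  -4 ]
R4 <- R4 - (-2)*R2:  [  0   0  15   9 ]
R4 <- R4 - (-3)*R3:  [  0   0   0  -3 ]
Multipliers (in order of application): m_{21} = -2, m_{31} = -4, m_{41} = 4, m_{32} = 1, m_{42} = -2, m_{43} = -3

multipliers: -2, -4, 4, 1, -2, -3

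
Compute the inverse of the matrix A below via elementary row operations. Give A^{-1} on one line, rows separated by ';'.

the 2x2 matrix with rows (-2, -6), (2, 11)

inverse = [-11/10 -3/5; 1/5 1/5]

Gauss-Jordan on [A | I]:
R1 <- (1/-2)*R1:  [    1     3  |  -1/2     0 ]
R2 <- R2 - (2)*R1:  [ 0  5  |  1  1 ]
R2 <- (1/5)*R2:  [   0    1  |  1/5  1/5 ]
R1 <- R1 - (3)*R2:  [      1       0  |  -11/10    -3/5 ]
Right block of [I | A^{-1}] is the inverse:
[ -11/10  -3/5 ]
[    1/5   1/5 ]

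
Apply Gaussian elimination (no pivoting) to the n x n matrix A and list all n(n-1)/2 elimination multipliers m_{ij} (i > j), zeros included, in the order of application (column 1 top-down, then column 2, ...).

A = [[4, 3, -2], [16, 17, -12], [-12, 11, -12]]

multipliers: 4, -3, 4

Forward elimination:
R2 <- R2 - (4)*R1:  [  0   5  -4 ]
R3 <- R3 - (-3)*R1:  [   0   20  -18 ]
R3 <- R3 - (4)*R2:  [  0   0  -2 ]
Multipliers (in order of application): m_{21} = 4, m_{31} = -3, m_{32} = 4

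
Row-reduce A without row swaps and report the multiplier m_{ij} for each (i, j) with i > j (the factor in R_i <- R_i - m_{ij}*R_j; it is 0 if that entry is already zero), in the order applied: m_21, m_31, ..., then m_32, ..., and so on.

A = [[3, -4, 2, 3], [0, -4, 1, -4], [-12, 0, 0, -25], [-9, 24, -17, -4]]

multipliers: 0, -4, -3, 4, -3, -2

Forward elimination:
R2: entry in column 1 is already 0 -> m_{21} = 0 (no row operation needed)
R3 <- R3 - (-4)*R1:  [   0  -16    8  -13 ]
R4 <- R4 - (-3)*R1:  [   0   12  -11    5 ]
R3 <- R3 - (4)*R2:  [ 0  0  4  3 ]
R4 <- R4 - (-3)*R2:  [  0   0  -8  -7 ]
R4 <- R4 - (-2)*R3:  [  0   0   0  -1 ]
Multipliers (in order of application): m_{21} = 0, m_{31} = -4, m_{41} = -3, m_{32} = 4, m_{42} = -3, m_{43} = -2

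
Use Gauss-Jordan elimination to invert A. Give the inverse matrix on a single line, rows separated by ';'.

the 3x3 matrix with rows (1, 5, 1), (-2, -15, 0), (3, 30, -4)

Gauss-Jordan on [A | I]:
R2 <- R2 - (-2)*R1:  [  0  -5   2  |   2   1   0 ]
R3 <- R3 - (3)*R1:  [  0  15  -7  |  -3   0   1 ]
R2 <- (1/-5)*R2:  [    0     1  -2/5  |  -2/5  -1/5     0 ]
R1 <- R1 - (5)*R2:  [ 1  0  3  |  3  1  0 ]
R3 <- R3 - (15)*R2:  [  0   0  -1  |   3   3   1 ]
R3 <- (1/-1)*R3:  [  0   0   1  |  -3  -3  -1 ]
R1 <- R1 - (3)*R3:  [  1   0   0  |  12  10   3 ]
R2 <- R2 - (-2/5)*R3:  [    0     1     0  |  -8/5  -7/5  -2/5 ]
Right block of [I | A^{-1}] is the inverse:
[   12    10     3 ]
[ -8/5  -7/5  -2/5 ]
[   -3    -3    -1 ]

inverse = [12 10 3; -8/5 -7/5 -2/5; -3 -3 -1]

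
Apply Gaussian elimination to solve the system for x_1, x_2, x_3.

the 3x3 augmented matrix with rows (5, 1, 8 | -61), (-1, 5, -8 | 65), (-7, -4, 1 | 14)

(-5, 4, -5)

Forward elimination on [A|b]:
R2 <- R2 - (-1/5)*R1:  [     0   26/5  -32/5  264/5 ]
R3 <- R3 - (-7/5)*R1:  [      0   -13/5    61/5  -357/5 ]
R3 <- R3 - (-1/2)*R2:  [   0    0    9  -45 ]
Row echelon form:
[ 5     1      8  |    -61 ]
[ 0  26/5  -32/5  |  264/5 ]
[ 0     0      9  |    -45 ]
Back-substitution:
x_3 = (-45) / 9 = -5
x_2 = (264/5 - (-32/5)*(-5)) / (26/5) = 4
x_1 = (-61 - (1)*(4) - (8)*(-5)) / 5 = -5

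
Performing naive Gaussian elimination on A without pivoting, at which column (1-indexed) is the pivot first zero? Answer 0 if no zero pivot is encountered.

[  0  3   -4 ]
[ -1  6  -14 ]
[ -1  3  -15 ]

first zero-pivot column = 1

Naive forward elimination:
Pivot entry (1,1) is zero but row 2 has -1 in column 1 -> naive elimination stops; a row interchange (e.g. R1 <-> R2) would be required here.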